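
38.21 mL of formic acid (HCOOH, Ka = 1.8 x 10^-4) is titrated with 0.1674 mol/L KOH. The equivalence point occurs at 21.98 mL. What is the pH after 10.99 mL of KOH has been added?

10.99 mL is exactly half the equivalence volume (21.98/2), i.e. the half-equivalence point.
There, n(HA) = n(A^-), so pH = pKa = -log(1.8 x 10^-4) = 3.74.

3.74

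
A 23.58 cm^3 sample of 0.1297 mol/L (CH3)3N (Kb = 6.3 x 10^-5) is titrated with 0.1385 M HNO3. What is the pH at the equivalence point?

n((CH3)3N) = 0.1297 x 0.02358 = 0.003058 mol; V(HNO3) at equivalence = 0.003058/0.1385 = 0.02208 L.
At equivalence the base is fully converted to (CH3)3NH+; total volume = 0.04566 L, so [(CH3)3NH+] = 0.003058/0.04566 = 0.06698 M.
Ka((CH3)3NH+) = Kw/Kb = 1.0e-14 / 6.3 x 10^-5 = 1.59e-10.
[H^+] = sqrt(Ka x [(CH3)3NH+]) = sqrt(1.59e-10 x 0.06698) = 3.26e-6 M.
pH = -log(3.26e-6) = 5.49.

5.49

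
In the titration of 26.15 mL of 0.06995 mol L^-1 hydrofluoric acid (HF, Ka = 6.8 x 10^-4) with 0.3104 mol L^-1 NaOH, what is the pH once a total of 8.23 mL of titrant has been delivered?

n(acid) = 0.06995 x 0.02615 = 0.001829 mol; n(NaOH) added = 0.3104 x 0.008230 = 0.002555 mol.
Base is in excess by 0.002555 - 0.001829 = 0.0007254 mol in a total volume of 0.03438 L.
[OH^-] = 0.0007254/0.03438 = 0.02110 M, so pOH = 1.68 and pH = 14.00 - 1.68 = 12.32.

12.32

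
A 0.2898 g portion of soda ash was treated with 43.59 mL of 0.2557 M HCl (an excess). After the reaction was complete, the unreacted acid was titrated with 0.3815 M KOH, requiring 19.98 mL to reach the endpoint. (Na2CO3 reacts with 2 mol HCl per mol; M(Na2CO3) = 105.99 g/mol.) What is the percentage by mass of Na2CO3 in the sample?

64.4%

Total n(HCl) added = 0.2557 x 0.04359 = 0.01115 mol.
n(KOH) used = 0.3815 x 0.01998 = 0.007622 mol, which equals the excess n(HCl).
So n(HCl) consumed by the sample = 0.01115 - 0.007622 = 0.003524 mol.
n(Na2CO3) = 0.003524 / 2 = 0.001762 mol.
mass Na2CO3 = 0.001762 x 105.99 = 0.1867 g, so %Na2CO3 = 0.1867/0.2898 x 100 = 64.4%.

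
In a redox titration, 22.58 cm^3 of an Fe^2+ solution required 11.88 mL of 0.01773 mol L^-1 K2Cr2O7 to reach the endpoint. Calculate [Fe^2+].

n(K2Cr2O7) = 0.01773 x 0.01188 = 0.0002106 mol.
From the balanced equation, 1 mol K2Cr2O7 reacts with 6 mol Fe^2+, so n(Fe^2+) = 0.0002106 x 6/1 = 0.001264 mol.
[Fe^2+] = 0.001264 / 0.02258 L = 0.0560 M.

0.0560 M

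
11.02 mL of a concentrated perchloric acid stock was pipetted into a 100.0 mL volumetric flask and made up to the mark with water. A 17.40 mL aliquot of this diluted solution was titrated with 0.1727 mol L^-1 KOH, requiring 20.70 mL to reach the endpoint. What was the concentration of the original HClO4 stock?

1.86 M

n(KOH) = 0.1727 x 0.02070 = 0.003575 mol.
n(HClO4) in the aliquot = 0.003575 mol.
[diluted HClO4] = 0.003575 / 0.01740 = 0.2055 M.
Dilution factor = 100.0/11.02 = 9.074, so [stock] = 0.2055 x 9.074 = 1.86 M.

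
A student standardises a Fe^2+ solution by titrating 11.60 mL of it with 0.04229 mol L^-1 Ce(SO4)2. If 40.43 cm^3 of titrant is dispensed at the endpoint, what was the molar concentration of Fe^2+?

0.147 M

n(Ce(SO4)2) = 0.04229 x 0.04043 = 0.001710 mol.
From the balanced equation, 1 mol Ce(SO4)2 reacts with 1 mol Fe^2+, so n(Fe^2+) = 0.001710 x 1/1 = 0.001710 mol.
[Fe^2+] = 0.001710 / 0.01160 L = 0.147 M.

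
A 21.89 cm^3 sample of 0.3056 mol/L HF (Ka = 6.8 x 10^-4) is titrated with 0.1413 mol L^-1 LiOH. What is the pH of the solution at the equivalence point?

8.08

n(HF) = 0.3056 x 0.02189 = 0.006690 mol; V(LiOH) at equivalence = 0.006690/0.1413 = 0.04734 L.
At equivalence all the acid is converted to F-; total volume = 0.02189 + 0.04734 = 0.06923 L, so [F-] = 0.006690/0.06923 = 0.09662 M.
Kb = Kw/Ka = 1.0e-14 / 6.8 x 10^-4 = 1.47e-11.
[OH^-] = sqrt(Kb x [F-]) = sqrt(1.47e-11 x 0.09662) = 1.19e-6 M.
pOH = 5.92, so pH = 14.00 - 5.92 = 8.08.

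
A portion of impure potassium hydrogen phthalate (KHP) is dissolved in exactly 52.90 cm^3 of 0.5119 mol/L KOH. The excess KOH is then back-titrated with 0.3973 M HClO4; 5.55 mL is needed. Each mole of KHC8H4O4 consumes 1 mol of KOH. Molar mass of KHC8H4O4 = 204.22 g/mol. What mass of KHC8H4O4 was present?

5.08 g

Total n(KOH) added = 0.5119 x 0.05290 = 0.02708 mol.
n(HClO4) used = 0.3973 x 0.005550 = 0.002205 mol, which equals the excess n(KOH).
So n(KOH) consumed by the sample = 0.02708 - 0.002205 = 0.02487 mol.
n(KHC8H4O4) = 0.02487 / 1 = 0.02487 mol.
mass = 0.02487 mol x 204.22 g/mol = 5.08 g.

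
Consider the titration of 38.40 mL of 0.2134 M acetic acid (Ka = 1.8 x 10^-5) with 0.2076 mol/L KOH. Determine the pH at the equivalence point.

8.88

n(CH3COOH) = 0.2134 x 0.03840 = 0.008195 mol; V(KOH) at equivalence = 0.008195/0.2076 = 0.03947 L.
At equivalence all the acid is converted to CH3COO-; total volume = 0.03840 + 0.03947 = 0.07787 L, so [CH3COO-] = 0.008195/0.07787 = 0.1052 M.
Kb = Kw/Ka = 1.0e-14 / 1.8 x 10^-5 = 5.56e-10.
[OH^-] = sqrt(Kb x [CH3COO-]) = sqrt(5.56e-10 x 0.1052) = 7.65e-6 M.
pOH = 5.12, so pH = 14.00 - 5.12 = 8.88.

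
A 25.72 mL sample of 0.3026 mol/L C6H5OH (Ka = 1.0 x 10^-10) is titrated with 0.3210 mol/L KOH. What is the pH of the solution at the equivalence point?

n(C6H5OH) = 0.3026 x 0.02572 = 0.007783 mol; V(KOH) at equivalence = 0.007783/0.3210 = 0.02425 L.
At equivalence all the acid is converted to C6H5O-; total volume = 0.02572 + 0.02425 = 0.04997 L, so [C6H5O-] = 0.007783/0.04997 = 0.1558 M.
Kb = Kw/Ka = 1.0e-14 / 1.0 x 10^-10 = 0.000100.
[OH^-] = sqrt(Kb x [C6H5O-]) = sqrt(0.000100 x 0.1558) = 0.00395 M.
pOH = 2.40, so pH = 14.00 - 2.40 = 11.60.

11.60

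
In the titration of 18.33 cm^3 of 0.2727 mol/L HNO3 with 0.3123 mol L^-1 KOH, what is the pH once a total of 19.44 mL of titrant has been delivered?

12.45

n(acid) = 0.2727 x 0.01833 = 0.004999 mol; n(KOH) added = 0.3123 x 0.01944 = 0.006071 mol.
Base is in excess by 0.006071 - 0.004999 = 0.001073 mol in a total volume of 0.03777 L.
[OH^-] = 0.001073/0.03777 = 0.02840 M, so pOH = 1.55 and pH = 14.00 - 1.55 = 12.45.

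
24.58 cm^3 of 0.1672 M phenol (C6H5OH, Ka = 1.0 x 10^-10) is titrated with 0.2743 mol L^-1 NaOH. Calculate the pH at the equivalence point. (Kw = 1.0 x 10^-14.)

n(C6H5OH) = 0.1672 x 0.02458 = 0.004110 mol; V(NaOH) at equivalence = 0.004110/0.2743 = 0.01498 L.
At equivalence all the acid is converted to C6H5O-; total volume = 0.02458 + 0.01498 = 0.03956 L, so [C6H5O-] = 0.004110/0.03956 = 0.1039 M.
Kb = Kw/Ka = 1.0e-14 / 1.0 x 10^-10 = 0.000100.
[OH^-] = sqrt(Kb x [C6H5O-]) = sqrt(0.000100 x 0.1039) = 0.00322 M.
pOH = 2.49, so pH = 14.00 - 2.49 = 11.51.

11.51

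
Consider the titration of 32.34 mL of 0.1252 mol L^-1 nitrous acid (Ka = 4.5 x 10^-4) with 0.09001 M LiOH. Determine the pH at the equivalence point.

8.03

n(HNO2) = 0.1252 x 0.03234 = 0.004049 mol; V(LiOH) at equivalence = 0.004049/0.09001 = 0.04498 L.
At equivalence all the acid is converted to NO2-; total volume = 0.03234 + 0.04498 = 0.07732 L, so [NO2-] = 0.004049/0.07732 = 0.05236 M.
Kb = Kw/Ka = 1.0e-14 / 4.5 x 10^-4 = 2.22e-11.
[OH^-] = sqrt(Kb x [NO2-]) = sqrt(2.22e-11 x 0.05236) = 1.08e-6 M.
pOH = 5.97, so pH = 14.00 - 5.97 = 8.03.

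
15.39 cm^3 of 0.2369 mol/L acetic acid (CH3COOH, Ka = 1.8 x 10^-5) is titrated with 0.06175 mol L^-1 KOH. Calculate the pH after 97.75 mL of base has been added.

n(acid) = 0.2369 x 0.01539 = 0.003646 mol; n(KOH) added = 0.06175 x 0.09775 = 0.006036 mol.
Base is in excess by 0.006036 - 0.003646 = 0.002390 mol in a total volume of 0.1131 L.
[OH^-] = 0.002390/0.1131 = 0.02113 M, so pOH = 1.68 and pH = 14.00 - 1.68 = 12.32.

12.32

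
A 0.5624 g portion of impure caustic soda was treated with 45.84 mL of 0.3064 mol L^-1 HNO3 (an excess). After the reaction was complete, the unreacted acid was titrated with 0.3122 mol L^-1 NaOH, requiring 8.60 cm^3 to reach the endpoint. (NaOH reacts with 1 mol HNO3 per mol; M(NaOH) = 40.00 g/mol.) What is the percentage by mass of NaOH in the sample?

80.8%

Total n(HNO3) added = 0.3064 x 0.04584 = 0.01405 mol.
n(NaOH) used = 0.3122 x 0.008600 = 0.002685 mol, which equals the excess n(HNO3).
So n(HNO3) consumed by the sample = 0.01405 - 0.002685 = 0.01136 mol.
n(NaOH) = 0.01136 / 1 = 0.01136 mol.
mass NaOH = 0.01136 x 40.00 = 0.4544 g, so %NaOH = 0.4544/0.5624 x 100 = 80.8%.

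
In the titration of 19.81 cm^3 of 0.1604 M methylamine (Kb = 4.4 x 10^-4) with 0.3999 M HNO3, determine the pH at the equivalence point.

5.79

n(CH3NH2) = 0.1604 x 0.01981 = 0.003178 mol; V(HNO3) at equivalence = 0.003178/0.3999 = 0.007946 L.
At equivalence the base is fully converted to CH3NH3+; total volume = 0.02776 L, so [CH3NH3+] = 0.003178/0.02776 = 0.1145 M.
Ka(CH3NH3+) = Kw/Kb = 1.0e-14 / 4.4 x 10^-4 = 2.27e-11.
[H^+] = sqrt(Ka x [CH3NH3+]) = sqrt(2.27e-11 x 0.1145) = 1.61e-6 M.
pH = -log(1.61e-6) = 5.79.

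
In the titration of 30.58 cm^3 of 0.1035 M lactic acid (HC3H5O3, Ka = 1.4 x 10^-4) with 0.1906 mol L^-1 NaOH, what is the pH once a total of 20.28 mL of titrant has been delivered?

12.14

n(acid) = 0.1035 x 0.03058 = 0.003165 mol; n(NaOH) added = 0.1906 x 0.02028 = 0.003865 mol.
Base is in excess by 0.003865 - 0.003165 = 0.0007003 mol in a total volume of 0.05086 L.
[OH^-] = 0.0007003/0.05086 = 0.01377 M, so pOH = 1.86 and pH = 14.00 - 1.86 = 12.14.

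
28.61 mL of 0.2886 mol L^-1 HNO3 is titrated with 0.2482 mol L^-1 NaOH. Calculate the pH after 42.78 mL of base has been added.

n(acid) = 0.2886 x 0.02861 = 0.008257 mol; n(NaOH) added = 0.2482 x 0.04278 = 0.01062 mol.
Base is in excess by 0.01062 - 0.008257 = 0.002361 mol in a total volume of 0.07139 L.
[OH^-] = 0.002361/0.07139 = 0.03307 M, so pOH = 1.48 and pH = 14.00 - 1.48 = 12.52.

12.52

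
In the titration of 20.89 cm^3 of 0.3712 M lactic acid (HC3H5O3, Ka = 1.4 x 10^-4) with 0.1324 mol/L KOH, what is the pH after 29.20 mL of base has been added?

3.85

Initial n(HC3H5O3) = 0.3712 x 0.02089 = 0.007754 mol.
n(KOH) added = 0.1324 x 0.02920 = 0.003866 mol, converting that many moles of HC3H5O3 to C3H5O3-.
Remaining n(HC3H5O3) = 0.003888 mol; n(C3H5O3-) = 0.003866 mol.
By Henderson-Hasselbalch, pH = pKa + log([A^-]/[HA]) = 3.85 + log(0.003866/0.003888) = 3.85 + (-0.00) = 3.85.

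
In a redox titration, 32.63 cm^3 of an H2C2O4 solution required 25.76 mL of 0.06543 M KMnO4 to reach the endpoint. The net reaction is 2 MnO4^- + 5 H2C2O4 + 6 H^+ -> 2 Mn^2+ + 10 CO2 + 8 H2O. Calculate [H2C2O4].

0.129 M

n(KMnO4) = 0.06543 x 0.02576 = 0.001685 mol.
From the balanced equation, 2 mol KMnO4 reacts with 5 mol H2C2O4, so n(H2C2O4) = 0.001685 x 5/2 = 0.004214 mol.
[H2C2O4] = 0.004214 / 0.03263 L = 0.129 M.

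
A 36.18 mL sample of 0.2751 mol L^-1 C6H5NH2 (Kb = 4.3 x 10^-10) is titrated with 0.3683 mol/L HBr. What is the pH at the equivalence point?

2.72

n(C6H5NH2) = 0.2751 x 0.03618 = 0.009953 mol; V(HBr) at equivalence = 0.009953/0.3683 = 0.02702 L.
At equivalence the base is fully converted to C6H5NH3+; total volume = 0.06320 L, so [C6H5NH3+] = 0.009953/0.06320 = 0.1575 M.
Ka(C6H5NH3+) = Kw/Kb = 1.0e-14 / 4.3 x 10^-10 = 2.33e-5.
[H^+] = sqrt(Ka x [C6H5NH3+]) = sqrt(2.33e-5 x 0.1575) = 0.00191 M.
pH = -log(0.00191) = 2.72.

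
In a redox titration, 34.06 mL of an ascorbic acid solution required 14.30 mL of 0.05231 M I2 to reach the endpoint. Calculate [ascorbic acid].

n(I2) = 0.05231 x 0.01430 = 0.0007480 mol.
From the balanced equation, 1 mol I2 reacts with 1 mol ascorbic acid, so n(ascorbic acid) = 0.0007480 x 1/1 = 0.0007480 mol.
[ascorbic acid] = 0.0007480 / 0.03406 L = 0.0220 M.

0.0220 M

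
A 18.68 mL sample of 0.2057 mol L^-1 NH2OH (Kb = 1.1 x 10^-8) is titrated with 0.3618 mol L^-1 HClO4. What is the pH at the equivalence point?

n(NH2OH) = 0.2057 x 0.01868 = 0.003842 mol; V(HClO4) at equivalence = 0.003842/0.3618 = 0.01062 L.
At equivalence the base is fully converted to NH3OH+; total volume = 0.02930 L, so [NH3OH+] = 0.003842/0.02930 = 0.1311 M.
Ka(NH3OH+) = Kw/Kb = 1.0e-14 / 1.1 x 10^-8 = 9.09e-7.
[H^+] = sqrt(Ka x [NH3OH+]) = sqrt(9.09e-7 x 0.1311) = 0.000345 M.
pH = -log(0.000345) = 3.46.

3.46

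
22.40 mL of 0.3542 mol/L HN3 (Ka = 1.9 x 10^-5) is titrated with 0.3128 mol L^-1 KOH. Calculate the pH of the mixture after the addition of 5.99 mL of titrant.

4.21

Initial n(HN3) = 0.3542 x 0.02240 = 0.007934 mol.
n(KOH) added = 0.3128 x 0.005990 = 0.001874 mol, converting that many moles of HN3 to N3-.
Remaining n(HN3) = 0.006060 mol; n(N3-) = 0.001874 mol.
By Henderson-Hasselbalch, pH = pKa + log([A^-]/[HA]) = 4.72 + log(0.001874/0.006060) = 4.72 + (-0.51) = 4.21.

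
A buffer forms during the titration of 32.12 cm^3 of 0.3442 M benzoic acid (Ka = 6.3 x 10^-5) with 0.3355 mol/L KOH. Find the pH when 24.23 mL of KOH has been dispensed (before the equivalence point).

4.64

Initial n(C6H5COOH) = 0.3442 x 0.03212 = 0.01106 mol.
n(KOH) added = 0.3355 x 0.02423 = 0.008129 mol, converting that many moles of C6H5COOH to C6H5COO-.
Remaining n(C6H5COOH) = 0.002927 mol; n(C6H5COO-) = 0.008129 mol.
By Henderson-Hasselbalch, pH = pKa + log([A^-]/[HA]) = 4.20 + log(0.008129/0.002927) = 4.20 + (+0.44) = 4.64.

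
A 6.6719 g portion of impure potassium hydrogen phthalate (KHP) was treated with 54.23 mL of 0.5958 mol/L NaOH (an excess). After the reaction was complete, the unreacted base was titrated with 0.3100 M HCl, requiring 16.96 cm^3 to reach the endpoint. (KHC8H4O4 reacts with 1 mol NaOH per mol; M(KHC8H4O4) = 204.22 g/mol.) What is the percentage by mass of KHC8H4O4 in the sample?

Total n(NaOH) added = 0.5958 x 0.05423 = 0.03231 mol.
n(HCl) used = 0.3100 x 0.01696 = 0.005258 mol, which equals the excess n(NaOH).
So n(NaOH) consumed by the sample = 0.03231 - 0.005258 = 0.02705 mol.
n(KHC8H4O4) = 0.02705 / 1 = 0.02705 mol.
mass KHC8H4O4 = 0.02705 x 204.22 = 5.525 g, so %KHC8H4O4 = 5.525/6.6719 x 100 = 82.8%.

82.8%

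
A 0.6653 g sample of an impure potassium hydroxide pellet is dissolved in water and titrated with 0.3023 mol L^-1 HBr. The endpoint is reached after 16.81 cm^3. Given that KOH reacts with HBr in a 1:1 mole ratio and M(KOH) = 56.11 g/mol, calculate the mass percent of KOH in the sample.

n(HBr) = 0.3023 x 0.01681 = 0.005082 mol.
n(KOH) = 0.005082 / 1 = 0.005082 mol.
mass of KOH = 0.005082 x 56.11 = 0.2851 g.
% purity = 0.2851 / 0.6653 x 100 = 42.9%.

42.9%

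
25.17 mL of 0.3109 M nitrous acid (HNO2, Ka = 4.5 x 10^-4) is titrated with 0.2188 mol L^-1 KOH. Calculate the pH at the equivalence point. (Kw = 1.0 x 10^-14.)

8.23

n(HNO2) = 0.3109 x 0.02517 = 0.007825 mol; V(KOH) at equivalence = 0.007825/0.2188 = 0.03576 L.
At equivalence all the acid is converted to NO2-; total volume = 0.02517 + 0.03576 = 0.06093 L, so [NO2-] = 0.007825/0.06093 = 0.1284 M.
Kb = Kw/Ka = 1.0e-14 / 4.5 x 10^-4 = 2.22e-11.
[OH^-] = sqrt(Kb x [NO2-]) = sqrt(2.22e-11 x 0.1284) = 1.69e-6 M.
pOH = 5.77, so pH = 14.00 - 5.77 = 8.23.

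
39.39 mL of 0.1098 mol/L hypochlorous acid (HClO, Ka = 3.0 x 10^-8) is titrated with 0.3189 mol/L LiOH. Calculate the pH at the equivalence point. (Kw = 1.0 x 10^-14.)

n(HClO) = 0.1098 x 0.03939 = 0.004325 mol; V(LiOH) at equivalence = 0.004325/0.3189 = 0.01356 L.
At equivalence all the acid is converted to ClO-; total volume = 0.03939 + 0.01356 = 0.05295 L, so [ClO-] = 0.004325/0.05295 = 0.08168 M.
Kb = Kw/Ka = 1.0e-14 / 3.0 x 10^-8 = 3.33e-7.
[OH^-] = sqrt(Kb x [ClO-]) = sqrt(3.33e-7 x 0.08168) = 0.000165 M.
pOH = 3.78, so pH = 14.00 - 3.78 = 10.22.

10.22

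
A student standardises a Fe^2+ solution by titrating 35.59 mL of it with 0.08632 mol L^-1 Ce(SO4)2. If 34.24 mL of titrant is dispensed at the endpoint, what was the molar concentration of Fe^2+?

0.0830 M

n(Ce(SO4)2) = 0.08632 x 0.03424 = 0.002956 mol.
From the balanced equation, 1 mol Ce(SO4)2 reacts with 1 mol Fe^2+, so n(Fe^2+) = 0.002956 x 1/1 = 0.002956 mol.
[Fe^2+] = 0.002956 / 0.03559 L = 0.0830 M.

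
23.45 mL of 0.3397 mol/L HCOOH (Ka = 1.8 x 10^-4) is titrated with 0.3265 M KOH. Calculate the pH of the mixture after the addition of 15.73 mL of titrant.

Initial n(HCOOH) = 0.3397 x 0.02345 = 0.007966 mol.
n(KOH) added = 0.3265 x 0.01573 = 0.005136 mol, converting that many moles of HCOOH to HCOO-.
Remaining n(HCOOH) = 0.002830 mol; n(HCOO-) = 0.005136 mol.
By Henderson-Hasselbalch, pH = pKa + log([A^-]/[HA]) = 3.74 + log(0.005136/0.002830) = 3.74 + (+0.26) = 4.00.

4.00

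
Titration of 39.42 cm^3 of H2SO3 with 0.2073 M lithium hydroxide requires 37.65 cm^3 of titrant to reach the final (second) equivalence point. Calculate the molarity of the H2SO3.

n(LiOH) = 0.2073 x 0.03765 = 0.007805 mol.
At the final (second) equivalence point, 2 mol OH^- react per mol H2SO3, so n(H2SO3) = 0.007805 / 2 = 0.003902 mol.
[H2SO3] = 0.003902 / 0.03942 L = 0.0990 M.

0.0990 M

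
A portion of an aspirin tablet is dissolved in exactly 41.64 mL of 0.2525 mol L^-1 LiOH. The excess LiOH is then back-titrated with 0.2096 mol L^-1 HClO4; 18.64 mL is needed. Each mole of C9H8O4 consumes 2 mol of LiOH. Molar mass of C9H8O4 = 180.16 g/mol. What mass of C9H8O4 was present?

Total n(LiOH) added = 0.2525 x 0.04164 = 0.01051 mol.
n(HClO4) used = 0.2096 x 0.01864 = 0.003907 mol, which equals the excess n(LiOH).
So n(LiOH) consumed by the sample = 0.01051 - 0.003907 = 0.006607 mol.
n(C9H8O4) = 0.006607 / 2 = 0.003304 mol.
mass = 0.003304 mol x 180.16 g/mol = 0.595 g.

0.595 g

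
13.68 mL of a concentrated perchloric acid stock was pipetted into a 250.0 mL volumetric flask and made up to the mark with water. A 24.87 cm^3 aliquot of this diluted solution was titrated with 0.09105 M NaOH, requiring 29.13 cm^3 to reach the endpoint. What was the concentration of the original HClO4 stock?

1.95 M

n(NaOH) = 0.09105 x 0.02913 = 0.002652 mol.
n(HClO4) in the aliquot = 0.002652 mol.
[diluted HClO4] = 0.002652 / 0.02487 = 0.1066 M.
Dilution factor = 250.0/13.68 = 18.27, so [stock] = 0.1066 x 18.27 = 1.95 M.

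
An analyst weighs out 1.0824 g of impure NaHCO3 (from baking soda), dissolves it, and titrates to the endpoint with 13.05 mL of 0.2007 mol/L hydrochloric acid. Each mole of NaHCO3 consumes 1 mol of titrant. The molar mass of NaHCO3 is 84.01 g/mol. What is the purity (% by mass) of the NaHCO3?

n(HCl) = 0.2007 x 0.01305 = 0.002619 mol.
n(NaHCO3) = 0.002619 / 1 = 0.002619 mol.
mass of NaHCO3 = 0.002619 x 84.01 = 0.2200 g.
% purity = 0.2200 / 1.0824 x 100 = 20.3%.

20.3%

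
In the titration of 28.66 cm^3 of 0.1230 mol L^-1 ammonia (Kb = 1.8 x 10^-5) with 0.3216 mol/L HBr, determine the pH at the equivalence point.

n(NH3) = 0.1230 x 0.02866 = 0.003525 mol; V(HBr) at equivalence = 0.003525/0.3216 = 0.01096 L.
At equivalence the base is fully converted to NH4+; total volume = 0.03962 L, so [NH4+] = 0.003525/0.03962 = 0.08897 M.
Ka(NH4+) = Kw/Kb = 1.0e-14 / 1.8 x 10^-5 = 5.56e-10.
[H^+] = sqrt(Ka x [NH4+]) = sqrt(5.56e-10 x 0.08897) = 7.03e-6 M.
pH = -log(7.03e-6) = 5.15.

5.15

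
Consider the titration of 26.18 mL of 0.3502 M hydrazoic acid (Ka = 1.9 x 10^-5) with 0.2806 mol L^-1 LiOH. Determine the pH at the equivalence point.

n(HN3) = 0.3502 x 0.02618 = 0.009168 mol; V(LiOH) at equivalence = 0.009168/0.2806 = 0.03267 L.
At equivalence all the acid is converted to N3-; total volume = 0.02618 + 0.03267 = 0.05885 L, so [N3-] = 0.009168/0.05885 = 0.1558 M.
Kb = Kw/Ka = 1.0e-14 / 1.9 x 10^-5 = 5.26e-10.
[OH^-] = sqrt(Kb x [N3-]) = sqrt(5.26e-10 x 0.1558) = 9.05e-6 M.
pOH = 5.04, so pH = 14.00 - 5.04 = 8.96.

8.96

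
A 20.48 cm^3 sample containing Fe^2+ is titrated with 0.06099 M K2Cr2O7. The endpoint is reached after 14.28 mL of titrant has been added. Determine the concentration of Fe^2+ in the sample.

0.255 M

n(K2Cr2O7) = 0.06099 x 0.01428 = 0.0008709 mol.
From the balanced equation, 1 mol K2Cr2O7 reacts with 6 mol Fe^2+, so n(Fe^2+) = 0.0008709 x 6/1 = 0.005226 mol.
[Fe^2+] = 0.005226 / 0.02048 L = 0.255 M.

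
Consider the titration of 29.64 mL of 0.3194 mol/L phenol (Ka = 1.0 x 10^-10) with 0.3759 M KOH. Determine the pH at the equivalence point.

11.62

n(C6H5OH) = 0.3194 x 0.02964 = 0.009467 mol; V(KOH) at equivalence = 0.009467/0.3759 = 0.02518 L.
At equivalence all the acid is converted to C6H5O-; total volume = 0.02964 + 0.02518 = 0.05482 L, so [C6H5O-] = 0.009467/0.05482 = 0.1727 M.
Kb = Kw/Ka = 1.0e-14 / 1.0 x 10^-10 = 0.000100.
[OH^-] = sqrt(Kb x [C6H5O-]) = sqrt(0.000100 x 0.1727) = 0.00416 M.
pOH = 2.38, so pH = 14.00 - 2.38 = 11.62.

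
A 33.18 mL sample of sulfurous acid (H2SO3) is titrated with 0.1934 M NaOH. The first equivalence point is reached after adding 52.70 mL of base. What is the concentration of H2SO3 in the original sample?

n(NaOH) = 0.1934 x 0.05270 = 0.01019 mol.
At the first equivalence point, 1 mol OH^- react per mol H2SO3, so n(H2SO3) = 0.01019 / 1 = 0.01019 mol.
[H2SO3] = 0.01019 / 0.03318 L = 0.307 M.

0.307 M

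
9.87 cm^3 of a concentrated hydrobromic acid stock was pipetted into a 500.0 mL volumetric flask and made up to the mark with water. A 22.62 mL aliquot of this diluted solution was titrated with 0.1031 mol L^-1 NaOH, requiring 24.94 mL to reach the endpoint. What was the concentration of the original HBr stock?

5.76 M

n(NaOH) = 0.1031 x 0.02494 = 0.002571 mol.
n(HBr) in the aliquot = 0.002571 mol.
[diluted HBr] = 0.002571 / 0.02262 = 0.1137 M.
Dilution factor = 500.0/9.870 = 50.66, so [stock] = 0.1137 x 50.66 = 5.76 M.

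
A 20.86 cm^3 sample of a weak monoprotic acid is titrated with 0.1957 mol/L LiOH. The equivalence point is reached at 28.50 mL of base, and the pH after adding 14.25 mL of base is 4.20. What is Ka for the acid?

6.3 x 10^-5

14.25 mL is half of the equivalence volume, so this is the half-equivalence point where [HA] = [A^-].
At half-equivalence pH = pKa, so pKa = 4.20.
Ka = 10^(-4.20) = 6.3 x 10^-5.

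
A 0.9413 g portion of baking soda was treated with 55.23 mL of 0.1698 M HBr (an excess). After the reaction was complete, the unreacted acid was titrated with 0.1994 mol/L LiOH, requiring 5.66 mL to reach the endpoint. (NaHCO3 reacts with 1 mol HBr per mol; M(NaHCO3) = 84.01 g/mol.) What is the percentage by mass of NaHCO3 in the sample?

73.6%

Total n(HBr) added = 0.1698 x 0.05523 = 0.009378 mol.
n(LiOH) used = 0.1994 x 0.005660 = 0.001129 mol, which equals the excess n(HBr).
So n(HBr) consumed by the sample = 0.009378 - 0.001129 = 0.008249 mol.
n(NaHCO3) = 0.008249 / 1 = 0.008249 mol.
mass NaHCO3 = 0.008249 x 84.01 = 0.6930 g, so %NaHCO3 = 0.6930/0.9413 x 100 = 73.6%.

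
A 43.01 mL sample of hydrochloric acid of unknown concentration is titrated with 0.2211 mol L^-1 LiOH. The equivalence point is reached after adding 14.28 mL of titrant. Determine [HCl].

0.0734 M

n(LiOH) delivered = 0.2211 x 0.01428 = 0.003157 mol.
For a 1:1 reaction, n(HCl) = 0.003157 mol.
[HCl] = 0.003157 mol / 0.04301 L = 0.0734 M.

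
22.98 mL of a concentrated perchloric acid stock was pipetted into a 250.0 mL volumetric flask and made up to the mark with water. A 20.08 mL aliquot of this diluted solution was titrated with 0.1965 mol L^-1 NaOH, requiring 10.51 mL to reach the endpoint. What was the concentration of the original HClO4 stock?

1.12 M

n(NaOH) = 0.1965 x 0.01051 = 0.002065 mol.
n(HClO4) in the aliquot = 0.002065 mol.
[diluted HClO4] = 0.002065 / 0.02008 = 0.1028 M.
Dilution factor = 250.0/22.98 = 10.88, so [stock] = 0.1028 x 10.88 = 1.12 M.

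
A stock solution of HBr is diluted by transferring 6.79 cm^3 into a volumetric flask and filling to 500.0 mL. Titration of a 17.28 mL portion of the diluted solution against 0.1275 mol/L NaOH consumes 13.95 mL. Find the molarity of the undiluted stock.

n(NaOH) = 0.1275 x 0.01395 = 0.001779 mol.
n(HBr) in the aliquot = 0.001779 mol.
[diluted HBr] = 0.001779 / 0.01728 = 0.1029 M.
Dilution factor = 500.0/6.790 = 73.64, so [stock] = 0.1029 x 73.64 = 7.58 M.

7.58 M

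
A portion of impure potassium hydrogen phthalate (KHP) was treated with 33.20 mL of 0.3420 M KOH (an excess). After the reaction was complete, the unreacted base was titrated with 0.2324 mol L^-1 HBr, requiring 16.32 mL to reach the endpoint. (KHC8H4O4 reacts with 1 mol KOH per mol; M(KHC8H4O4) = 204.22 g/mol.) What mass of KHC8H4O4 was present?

Total n(KOH) added = 0.3420 x 0.03320 = 0.01135 mol.
n(HBr) used = 0.2324 x 0.01632 = 0.003793 mol, which equals the excess n(KOH).
So n(KOH) consumed by the sample = 0.01135 - 0.003793 = 0.007562 mol.
n(KHC8H4O4) = 0.007562 / 1 = 0.007562 mol.
mass = 0.007562 mol x 204.22 g/mol = 1.54 g.

1.54 g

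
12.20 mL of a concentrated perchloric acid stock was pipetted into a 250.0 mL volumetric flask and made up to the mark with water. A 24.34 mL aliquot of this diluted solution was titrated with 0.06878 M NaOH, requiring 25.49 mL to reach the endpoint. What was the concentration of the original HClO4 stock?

n(NaOH) = 0.06878 x 0.02549 = 0.001753 mol.
n(HClO4) in the aliquot = 0.001753 mol.
[diluted HClO4] = 0.001753 / 0.02434 = 0.07203 M.
Dilution factor = 250.0/12.20 = 20.49, so [stock] = 0.07203 x 20.49 = 1.48 M.

1.48 M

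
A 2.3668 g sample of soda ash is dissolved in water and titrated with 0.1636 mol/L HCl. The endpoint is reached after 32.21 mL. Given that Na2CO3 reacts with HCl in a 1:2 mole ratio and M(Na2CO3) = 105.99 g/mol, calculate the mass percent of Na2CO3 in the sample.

11.8%

n(HCl) = 0.1636 x 0.03221 = 0.005270 mol.
n(Na2CO3) = 0.005270 / 2 = 0.002635 mol.
mass of Na2CO3 = 0.002635 x 105.99 = 0.2793 g.
% purity = 0.2793 / 2.3668 x 100 = 11.8%.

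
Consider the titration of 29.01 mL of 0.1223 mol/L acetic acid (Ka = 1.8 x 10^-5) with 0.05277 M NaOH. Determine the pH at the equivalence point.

8.66

n(CH3COOH) = 0.1223 x 0.02901 = 0.003548 mol; V(NaOH) at equivalence = 0.003548/0.05277 = 0.06723 L.
At equivalence all the acid is converted to CH3COO-; total volume = 0.02901 + 0.06723 = 0.09624 L, so [CH3COO-] = 0.003548/0.09624 = 0.03686 M.
Kb = Kw/Ka = 1.0e-14 / 1.8 x 10^-5 = 5.56e-10.
[OH^-] = sqrt(Kb x [CH3COO-]) = sqrt(5.56e-10 x 0.03686) = 4.53e-6 M.
pOH = 5.34, so pH = 14.00 - 5.34 = 8.66.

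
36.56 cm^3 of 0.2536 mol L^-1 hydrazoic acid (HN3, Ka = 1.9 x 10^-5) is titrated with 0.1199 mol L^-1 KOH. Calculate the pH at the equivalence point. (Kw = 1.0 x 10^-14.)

n(HN3) = 0.2536 x 0.03656 = 0.009272 mol; V(KOH) at equivalence = 0.009272/0.1199 = 0.07733 L.
At equivalence all the acid is converted to N3-; total volume = 0.03656 + 0.07733 = 0.1139 L, so [N3-] = 0.009272/0.1139 = 0.08141 M.
Kb = Kw/Ka = 1.0e-14 / 1.9 x 10^-5 = 5.26e-10.
[OH^-] = sqrt(Kb x [N3-]) = sqrt(5.26e-10 x 0.08141) = 6.55e-6 M.
pOH = 5.18, so pH = 14.00 - 5.18 = 8.82.

8.82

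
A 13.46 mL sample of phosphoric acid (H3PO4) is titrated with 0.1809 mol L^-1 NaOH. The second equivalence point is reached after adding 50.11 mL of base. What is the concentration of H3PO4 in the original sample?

n(NaOH) = 0.1809 x 0.05011 = 0.009065 mol.
At the second equivalence point, 2 mol OH^- react per mol H3PO4, so n(H3PO4) = 0.009065 / 2 = 0.004532 mol.
[H3PO4] = 0.004532 / 0.01346 L = 0.337 M.

0.337 M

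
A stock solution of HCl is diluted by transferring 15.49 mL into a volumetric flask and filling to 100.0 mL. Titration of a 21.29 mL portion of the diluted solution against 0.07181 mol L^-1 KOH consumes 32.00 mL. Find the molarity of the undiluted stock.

n(KOH) = 0.07181 x 0.03200 = 0.002298 mol.
n(HCl) in the aliquot = 0.002298 mol.
[diluted HCl] = 0.002298 / 0.02129 = 0.1079 M.
Dilution factor = 100.0/15.49 = 6.456, so [stock] = 0.1079 x 6.456 = 0.697 M.

0.697 M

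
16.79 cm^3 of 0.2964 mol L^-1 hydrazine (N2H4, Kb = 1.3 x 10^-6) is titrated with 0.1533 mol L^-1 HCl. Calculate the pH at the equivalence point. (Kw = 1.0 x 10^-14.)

n(N2H4) = 0.2964 x 0.01679 = 0.004977 mol; V(HCl) at equivalence = 0.004977/0.1533 = 0.03246 L.
At equivalence the base is fully converted to N2H5+; total volume = 0.04925 L, so [N2H5+] = 0.004977/0.04925 = 0.1010 M.
Ka(N2H5+) = Kw/Kb = 1.0e-14 / 1.3 x 10^-6 = 7.69e-9.
[H^+] = sqrt(Ka x [N2H5+]) = sqrt(7.69e-9 x 0.1010) = 2.79e-5 M.
pH = -log(2.79e-5) = 4.55.

4.55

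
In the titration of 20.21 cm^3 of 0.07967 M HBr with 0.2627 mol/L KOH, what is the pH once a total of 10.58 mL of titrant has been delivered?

n(acid) = 0.07967 x 0.02021 = 0.001610 mol; n(KOH) added = 0.2627 x 0.01058 = 0.002779 mol.
Base is in excess by 0.002779 - 0.001610 = 0.001169 mol in a total volume of 0.03079 L.
[OH^-] = 0.001169/0.03079 = 0.03797 M, so pOH = 1.42 and pH = 14.00 - 1.42 = 12.58.

12.58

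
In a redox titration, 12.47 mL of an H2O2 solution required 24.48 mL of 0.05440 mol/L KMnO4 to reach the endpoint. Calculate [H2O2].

0.267 M

n(KMnO4) = 0.05440 x 0.02448 = 0.001332 mol.
From the balanced equation, 2 mol KMnO4 reacts with 5 mol H2O2, so n(H2O2) = 0.001332 x 5/2 = 0.003329 mol.
[H2O2] = 0.003329 / 0.01247 L = 0.267 M.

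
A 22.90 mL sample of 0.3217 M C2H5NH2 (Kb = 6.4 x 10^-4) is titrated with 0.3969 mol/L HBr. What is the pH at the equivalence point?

n(C2H5NH2) = 0.3217 x 0.02290 = 0.007367 mol; V(HBr) at equivalence = 0.007367/0.3969 = 0.01856 L.
At equivalence the base is fully converted to C2H5NH3+; total volume = 0.04146 L, so [C2H5NH3+] = 0.007367/0.04146 = 0.1777 M.
Ka(C2H5NH3+) = Kw/Kb = 1.0e-14 / 6.4 x 10^-4 = 1.56e-11.
[H^+] = sqrt(Ka x [C2H5NH3+]) = sqrt(1.56e-11 x 0.1777) = 1.67e-6 M.
pH = -log(1.67e-6) = 5.78.

5.78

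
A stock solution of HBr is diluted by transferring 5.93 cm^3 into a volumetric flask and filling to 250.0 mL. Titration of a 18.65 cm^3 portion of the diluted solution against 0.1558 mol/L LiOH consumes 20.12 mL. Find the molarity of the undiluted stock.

n(LiOH) = 0.1558 x 0.02012 = 0.003135 mol.
n(HBr) in the aliquot = 0.003135 mol.
[diluted HBr] = 0.003135 / 0.01865 = 0.1681 M.
Dilution factor = 250.0/5.930 = 42.16, so [stock] = 0.1681 x 42.16 = 7.09 M.

7.09 M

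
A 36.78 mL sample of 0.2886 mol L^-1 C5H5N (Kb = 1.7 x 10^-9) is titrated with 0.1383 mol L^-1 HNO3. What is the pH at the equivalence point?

n(C5H5N) = 0.2886 x 0.03678 = 0.01061 mol; V(HNO3) at equivalence = 0.01061/0.1383 = 0.07675 L.
At equivalence the base is fully converted to C5H5NH+; total volume = 0.1135 L, so [C5H5NH+] = 0.01061/0.1135 = 0.09350 M.
Ka(C5H5NH+) = Kw/Kb = 1.0e-14 / 1.7 x 10^-9 = 5.88e-6.
[H^+] = sqrt(Ka x [C5H5NH+]) = sqrt(5.88e-6 x 0.09350) = 0.000742 M.
pH = -log(0.000742) = 3.13.

3.13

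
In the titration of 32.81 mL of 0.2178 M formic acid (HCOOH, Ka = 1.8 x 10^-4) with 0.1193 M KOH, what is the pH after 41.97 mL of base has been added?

Initial n(HCOOH) = 0.2178 x 0.03281 = 0.007146 mol.
n(KOH) added = 0.1193 x 0.04197 = 0.005007 mol, converting that many moles of HCOOH to HCOO-.
Remaining n(HCOOH) = 0.002139 mol; n(HCOO-) = 0.005007 mol.
By Henderson-Hasselbalch, pH = pKa + log([A^-]/[HA]) = 3.74 + log(0.005007/0.002139) = 3.74 + (+0.37) = 4.11.

4.11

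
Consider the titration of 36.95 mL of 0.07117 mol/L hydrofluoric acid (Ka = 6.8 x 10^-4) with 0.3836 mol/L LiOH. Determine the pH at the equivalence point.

7.97

n(HF) = 0.07117 x 0.03695 = 0.002630 mol; V(LiOH) at equivalence = 0.002630/0.3836 = 0.006855 L.
At equivalence all the acid is converted to F-; total volume = 0.03695 + 0.006855 = 0.04381 L, so [F-] = 0.002630/0.04381 = 0.06003 M.
Kb = Kw/Ka = 1.0e-14 / 6.8 x 10^-4 = 1.47e-11.
[OH^-] = sqrt(Kb x [F-]) = sqrt(1.47e-11 x 0.06003) = 9.40e-7 M.
pOH = 6.03, so pH = 14.00 - 6.03 = 7.97.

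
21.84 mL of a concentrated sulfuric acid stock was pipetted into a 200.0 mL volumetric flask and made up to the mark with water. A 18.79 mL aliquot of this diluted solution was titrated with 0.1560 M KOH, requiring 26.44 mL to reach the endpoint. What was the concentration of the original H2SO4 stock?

1.01 M

n(KOH) = 0.1560 x 0.02644 = 0.004125 mol.
n(H2SO4) in the aliquot = 0.004125 x 1/2 = 0.002062 mol.
[diluted H2SO4] = 0.002062 / 0.01879 = 0.1098 M.
Dilution factor = 200.0/21.84 = 9.158, so [stock] = 0.1098 x 9.158 = 1.01 M.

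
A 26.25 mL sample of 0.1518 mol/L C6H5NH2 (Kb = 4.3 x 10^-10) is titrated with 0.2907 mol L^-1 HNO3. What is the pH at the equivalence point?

2.82

n(C6H5NH2) = 0.1518 x 0.02625 = 0.003985 mol; V(HNO3) at equivalence = 0.003985/0.2907 = 0.01371 L.
At equivalence the base is fully converted to C6H5NH3+; total volume = 0.03996 L, so [C6H5NH3+] = 0.003985/0.03996 = 0.09972 M.
Ka(C6H5NH3+) = Kw/Kb = 1.0e-14 / 4.3 x 10^-10 = 2.33e-5.
[H^+] = sqrt(Ka x [C6H5NH3+]) = sqrt(2.33e-5 x 0.09972) = 0.00152 M.
pH = -log(0.00152) = 2.82.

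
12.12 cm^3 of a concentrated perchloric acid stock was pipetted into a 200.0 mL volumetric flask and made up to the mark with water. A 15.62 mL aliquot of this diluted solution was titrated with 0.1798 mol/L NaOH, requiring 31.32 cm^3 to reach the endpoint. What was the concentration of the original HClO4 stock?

5.95 M

n(NaOH) = 0.1798 x 0.03132 = 0.005631 mol.
n(HClO4) in the aliquot = 0.005631 mol.
[diluted HClO4] = 0.005631 / 0.01562 = 0.3605 M.
Dilution factor = 200.0/12.12 = 16.50, so [stock] = 0.3605 x 16.50 = 5.95 M.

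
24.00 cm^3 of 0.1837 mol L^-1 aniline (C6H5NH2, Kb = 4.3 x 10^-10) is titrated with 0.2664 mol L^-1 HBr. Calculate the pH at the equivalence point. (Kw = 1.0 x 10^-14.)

2.80

n(C6H5NH2) = 0.1837 x 0.02400 = 0.004409 mol; V(HBr) at equivalence = 0.004409/0.2664 = 0.01655 L.
At equivalence the base is fully converted to C6H5NH3+; total volume = 0.04055 L, so [C6H5NH3+] = 0.004409/0.04055 = 0.1087 M.
Ka(C6H5NH3+) = Kw/Kb = 1.0e-14 / 4.3 x 10^-10 = 2.33e-5.
[H^+] = sqrt(Ka x [C6H5NH3+]) = sqrt(2.33e-5 x 0.1087) = 0.00159 M.
pH = -log(0.00159) = 2.80.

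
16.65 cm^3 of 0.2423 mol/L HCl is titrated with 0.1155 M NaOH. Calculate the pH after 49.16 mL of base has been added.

n(acid) = 0.2423 x 0.01665 = 0.004034 mol; n(NaOH) added = 0.1155 x 0.04916 = 0.005678 mol.
Base is in excess by 0.005678 - 0.004034 = 0.001644 mol in a total volume of 0.06581 L.
[OH^-] = 0.001644/0.06581 = 0.02498 M, so pOH = 1.60 and pH = 14.00 - 1.60 = 12.40.

12.40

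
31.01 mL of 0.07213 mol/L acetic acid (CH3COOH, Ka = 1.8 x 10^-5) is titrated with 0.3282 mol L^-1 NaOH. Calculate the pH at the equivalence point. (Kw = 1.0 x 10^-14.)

8.76

n(CH3COOH) = 0.07213 x 0.03101 = 0.002237 mol; V(NaOH) at equivalence = 0.002237/0.3282 = 0.006815 L.
At equivalence all the acid is converted to CH3COO-; total volume = 0.03101 + 0.006815 = 0.03783 L, so [CH3COO-] = 0.002237/0.03783 = 0.05913 M.
Kb = Kw/Ka = 1.0e-14 / 1.8 x 10^-5 = 5.56e-10.
[OH^-] = sqrt(Kb x [CH3COO-]) = sqrt(5.56e-10 x 0.05913) = 5.73e-6 M.
pOH = 5.24, so pH = 14.00 - 5.24 = 8.76.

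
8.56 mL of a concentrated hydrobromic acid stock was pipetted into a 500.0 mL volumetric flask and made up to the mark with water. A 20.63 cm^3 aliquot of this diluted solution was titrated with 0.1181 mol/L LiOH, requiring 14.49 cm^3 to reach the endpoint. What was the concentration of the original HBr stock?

n(LiOH) = 0.1181 x 0.01449 = 0.001711 mol.
n(HBr) in the aliquot = 0.001711 mol.
[diluted HBr] = 0.001711 / 0.02063 = 0.08295 M.
Dilution factor = 500.0/8.560 = 58.41, so [stock] = 0.08295 x 58.41 = 4.85 M.

4.85 M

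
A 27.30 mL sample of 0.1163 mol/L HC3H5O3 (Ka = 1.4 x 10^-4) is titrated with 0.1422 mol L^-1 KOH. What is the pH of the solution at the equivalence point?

8.33

n(HC3H5O3) = 0.1163 x 0.02730 = 0.003175 mol; V(KOH) at equivalence = 0.003175/0.1422 = 0.02233 L.
At equivalence all the acid is converted to C3H5O3-; total volume = 0.02730 + 0.02233 = 0.04963 L, so [C3H5O3-] = 0.003175/0.04963 = 0.06398 M.
Kb = Kw/Ka = 1.0e-14 / 1.4 x 10^-4 = 7.14e-11.
[OH^-] = sqrt(Kb x [C3H5O3-]) = sqrt(7.14e-11 x 0.06398) = 2.14e-6 M.
pOH = 5.67, so pH = 14.00 - 5.67 = 8.33.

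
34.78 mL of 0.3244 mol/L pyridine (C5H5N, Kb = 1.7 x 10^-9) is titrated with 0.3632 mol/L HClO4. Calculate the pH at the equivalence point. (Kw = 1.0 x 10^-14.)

n(C5H5N) = 0.3244 x 0.03478 = 0.01128 mol; V(HClO4) at equivalence = 0.01128/0.3632 = 0.03106 L.
At equivalence the base is fully converted to C5H5NH+; total volume = 0.06584 L, so [C5H5NH+] = 0.01128/0.06584 = 0.1714 M.
Ka(C5H5NH+) = Kw/Kb = 1.0e-14 / 1.7 x 10^-9 = 5.88e-6.
[H^+] = sqrt(Ka x [C5H5NH+]) = sqrt(5.88e-6 x 0.1714) = 0.00100 M.
pH = -log(0.00100) = 3.00.

3.00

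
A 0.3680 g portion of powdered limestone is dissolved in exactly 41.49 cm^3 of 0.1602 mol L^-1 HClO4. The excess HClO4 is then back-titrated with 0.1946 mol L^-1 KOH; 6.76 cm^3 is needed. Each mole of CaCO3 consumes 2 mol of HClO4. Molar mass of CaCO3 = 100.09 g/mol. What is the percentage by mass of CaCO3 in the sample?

72.5%

Total n(HClO4) added = 0.1602 x 0.04149 = 0.006647 mol.
n(KOH) used = 0.1946 x 0.006760 = 0.001315 mol, which equals the excess n(HClO4).
So n(HClO4) consumed by the sample = 0.006647 - 0.001315 = 0.005331 mol.
n(CaCO3) = 0.005331 / 2 = 0.002666 mol.
mass CaCO3 = 0.002666 x 100.09 = 0.2668 g, so %CaCO3 = 0.2668/0.3680 x 100 = 72.5%.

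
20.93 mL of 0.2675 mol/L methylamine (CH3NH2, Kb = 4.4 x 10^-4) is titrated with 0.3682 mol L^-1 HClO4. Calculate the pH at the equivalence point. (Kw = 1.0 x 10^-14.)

5.73

n(CH3NH2) = 0.2675 x 0.02093 = 0.005599 mol; V(HClO4) at equivalence = 0.005599/0.3682 = 0.01521 L.
At equivalence the base is fully converted to CH3NH3+; total volume = 0.03614 L, so [CH3NH3+] = 0.005599/0.03614 = 0.1549 M.
Ka(CH3NH3+) = Kw/Kb = 1.0e-14 / 4.4 x 10^-4 = 2.27e-11.
[H^+] = sqrt(Ka x [CH3NH3+]) = sqrt(2.27e-11 x 0.1549) = 1.88e-6 M.
pH = -log(1.88e-6) = 5.73.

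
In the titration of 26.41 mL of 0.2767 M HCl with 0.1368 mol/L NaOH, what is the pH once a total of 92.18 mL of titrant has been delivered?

n(acid) = 0.2767 x 0.02641 = 0.007308 mol; n(NaOH) added = 0.1368 x 0.09218 = 0.01261 mol.
Base is in excess by 0.01261 - 0.007308 = 0.005303 mol in a total volume of 0.1186 L.
[OH^-] = 0.005303/0.1186 = 0.04471 M, so pOH = 1.35 and pH = 14.00 - 1.35 = 12.65.

12.65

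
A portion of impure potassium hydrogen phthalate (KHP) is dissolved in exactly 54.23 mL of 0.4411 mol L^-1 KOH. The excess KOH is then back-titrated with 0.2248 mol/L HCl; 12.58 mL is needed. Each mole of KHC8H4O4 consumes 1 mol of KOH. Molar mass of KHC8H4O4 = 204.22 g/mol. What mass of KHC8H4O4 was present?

Total n(KOH) added = 0.4411 x 0.05423 = 0.02392 mol.
n(HCl) used = 0.2248 x 0.01258 = 0.002828 mol, which equals the excess n(KOH).
So n(KOH) consumed by the sample = 0.02392 - 0.002828 = 0.02109 mol.
n(KHC8H4O4) = 0.02109 / 1 = 0.02109 mol.
mass = 0.02109 mol x 204.22 g/mol = 4.31 g.

4.31 g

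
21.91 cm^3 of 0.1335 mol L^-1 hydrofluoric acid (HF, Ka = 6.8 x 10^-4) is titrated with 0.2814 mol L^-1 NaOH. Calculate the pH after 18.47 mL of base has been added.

n(acid) = 0.1335 x 0.02191 = 0.002925 mol; n(NaOH) added = 0.2814 x 0.01847 = 0.005197 mol.
Base is in excess by 0.005197 - 0.002925 = 0.002272 mol in a total volume of 0.04038 L.
[OH^-] = 0.002272/0.04038 = 0.05628 M, so pOH = 1.25 and pH = 14.00 - 1.25 = 12.75.

12.75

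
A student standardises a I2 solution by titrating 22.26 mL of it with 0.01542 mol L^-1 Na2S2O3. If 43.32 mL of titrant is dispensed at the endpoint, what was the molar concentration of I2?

n(Na2S2O3) = 0.01542 x 0.04332 = 0.0006680 mol.
From the balanced equation, 2 mol Na2S2O3 reacts with 1 mol I2, so n(I2) = 0.0006680 x 1/2 = 0.0003340 mol.
[I2] = 0.0003340 / 0.02226 L = 0.0150 M.

0.0150 M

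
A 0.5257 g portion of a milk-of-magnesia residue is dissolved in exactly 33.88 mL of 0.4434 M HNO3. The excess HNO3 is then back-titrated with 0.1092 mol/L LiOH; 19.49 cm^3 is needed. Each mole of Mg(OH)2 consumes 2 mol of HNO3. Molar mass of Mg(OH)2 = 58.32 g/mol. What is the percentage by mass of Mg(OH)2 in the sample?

71.5%

Total n(HNO3) added = 0.4434 x 0.03388 = 0.01502 mol.
n(LiOH) used = 0.1092 x 0.01949 = 0.002128 mol, which equals the excess n(HNO3).
So n(HNO3) consumed by the sample = 0.01502 - 0.002128 = 0.01289 mol.
n(Mg(OH)2) = 0.01289 / 2 = 0.006447 mol.
mass Mg(OH)2 = 0.006447 x 58.32 = 0.3760 g, so %Mg(OH)2 = 0.3760/0.5257 x 100 = 71.5%.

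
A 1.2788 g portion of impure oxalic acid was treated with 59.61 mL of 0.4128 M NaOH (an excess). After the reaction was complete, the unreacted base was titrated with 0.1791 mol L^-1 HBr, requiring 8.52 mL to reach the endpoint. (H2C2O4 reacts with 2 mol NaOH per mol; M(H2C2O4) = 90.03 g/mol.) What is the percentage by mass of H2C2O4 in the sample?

81.2%

Total n(NaOH) added = 0.4128 x 0.05961 = 0.02461 mol.
n(HBr) used = 0.1791 x 0.008520 = 0.001526 mol, which equals the excess n(NaOH).
So n(NaOH) consumed by the sample = 0.02461 - 0.001526 = 0.02308 mol.
n(H2C2O4) = 0.02308 / 2 = 0.01154 mol.
mass H2C2O4 = 0.01154 x 90.03 = 1.039 g, so %H2C2O4 = 1.039/1.2788 x 100 = 81.2%.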